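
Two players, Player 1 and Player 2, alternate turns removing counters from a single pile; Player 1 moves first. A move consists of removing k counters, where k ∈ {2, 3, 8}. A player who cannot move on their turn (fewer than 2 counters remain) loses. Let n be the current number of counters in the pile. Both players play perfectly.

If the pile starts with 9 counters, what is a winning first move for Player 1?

Compute win/loss labels from the base case upward. A position with no move is L. Any other position is W if it can reach an L in one move, else L.
n=0: no move → L
n=1: no move → L
n=2: W (go to 0, an L position)
n=3: W (go to 1, an L position)
n=4: W (go to 1, an L position)
n=5: L (options 3(W), 2(W) are all W)
n=6: L (options 4(W), 3(W) are all W)
n=7: W (go to 5, an L position)
n=8: W (go to 6, an L position)
n=9: W (go to 6, an L position)
From 9, the L positions reachable in one move are: 6, 1. Any move reaching one of these is winning.

Remove 3, leaving 6.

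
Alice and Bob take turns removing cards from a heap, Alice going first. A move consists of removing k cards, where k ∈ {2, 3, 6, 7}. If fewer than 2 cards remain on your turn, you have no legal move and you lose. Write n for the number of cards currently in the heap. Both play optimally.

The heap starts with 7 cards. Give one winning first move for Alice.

Remove 2, leaving 5.

Classify positions by backward induction: terminal positions (no move available) are L. From any other position, the mover wins iff some move reaches an L.
n=0: no move → L
n=1: no move → L
n=2: can move to 0, which is L ⇒ W
n=3: can move to 1, which is L ⇒ W
n=4: can move to 1, which is L ⇒ W
n=5: moves to 3(W), 2(W); every one is W ⇒ L
n=6: can move to 0, which is L ⇒ W
n=7: can move to 5, which is L ⇒ W
From 7, the L positions reachable in one move are: 5, 1, 0. Any move reaching one of these is winning.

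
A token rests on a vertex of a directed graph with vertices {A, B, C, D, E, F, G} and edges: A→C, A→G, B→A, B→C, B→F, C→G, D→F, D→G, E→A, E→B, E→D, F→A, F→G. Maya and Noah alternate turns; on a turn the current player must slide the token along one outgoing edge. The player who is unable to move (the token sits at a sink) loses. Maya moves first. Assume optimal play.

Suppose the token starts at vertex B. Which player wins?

Work bottom-up. With no move the player to move loses. Otherwise the position is W if at least one move leads to an L position for the opponent, and L if every move leads to a W.
Every edge goes from a vertex to one that appears earlier in the order G, C, A, F, B, D, E, so processing vertices in that order labels each vertex after all of its successors.
G: no outgoing edge → L
C: →G(L), so W
A: →G(L), so W
F: →G(L), so W
B: →F(W), A(W), C(W) — all W, so L
D: →G(L), so W
E: →B(L), so W
Every move from B reaches a W position, so the mover loses.

Noah wins.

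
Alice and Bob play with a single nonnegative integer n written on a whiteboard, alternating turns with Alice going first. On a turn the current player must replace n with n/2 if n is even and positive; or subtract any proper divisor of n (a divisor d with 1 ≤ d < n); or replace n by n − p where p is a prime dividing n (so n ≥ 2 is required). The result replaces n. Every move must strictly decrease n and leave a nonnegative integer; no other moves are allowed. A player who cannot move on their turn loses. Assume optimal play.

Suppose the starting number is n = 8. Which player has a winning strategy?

Classify positions by backward induction: terminal positions (no move available) are L. From any other position, the mover wins iff some move reaches an L.
n=0: no move → L
n=1: no move → L
n=2: can move to 0, which is L ⇒ W
n=3: can move to 0, which is L ⇒ W
n=4: moves to 2(W), 3(W); every one is W ⇒ L
n=5: can move to 0, which is L ⇒ W
n=6: can move to 4, which is L ⇒ W
n=7: can move to 0, which is L ⇒ W
n=8: can move to 4, which is L ⇒ W
From 8 Alice can move to 4, reaching an L position.

Alice wins.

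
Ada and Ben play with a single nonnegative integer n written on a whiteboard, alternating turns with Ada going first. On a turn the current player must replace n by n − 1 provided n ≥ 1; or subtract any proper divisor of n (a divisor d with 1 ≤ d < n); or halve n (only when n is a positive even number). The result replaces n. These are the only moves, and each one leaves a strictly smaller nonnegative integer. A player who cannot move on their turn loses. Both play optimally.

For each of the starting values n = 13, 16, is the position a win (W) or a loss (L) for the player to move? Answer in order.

Use the standard recursion: the mover loses at a terminal position; elsewhere, the mover wins exactly when some move hands the opponent an L position.
n=0: no move → L
n=1: →0(L), so W
n=2: →1(W) only, which is W, so L
n=3: →2(L), so W
n=4: →2(L), so W
n=5: →4(W) only, which is W, so L
n=6: →5(L), so W
n=7: →6(W) only, which is W, so L
n=8: →7(L), so W
n=9: →6(W), 8(W) — all W, so L
n=10: →5(L), so W
n=11: →10(W) only, which is W, so L
n=12: →9(L), so W
n=13: →12(W) only, which is W, so L
n=14: →7(L), so W
n=15: →10(W), 12(W), 14(W) — all W, so L
n=16: →15(L), so W

13: L, 16: W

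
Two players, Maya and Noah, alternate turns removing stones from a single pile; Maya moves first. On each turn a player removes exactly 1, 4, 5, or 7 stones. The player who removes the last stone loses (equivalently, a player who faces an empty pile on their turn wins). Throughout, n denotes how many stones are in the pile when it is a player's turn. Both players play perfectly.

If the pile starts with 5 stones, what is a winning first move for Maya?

Compute win/loss labels from the base case upward. A position with no move is W. Any other position is W if it can reach an L in one move, else L.
n=0: no move; the opponent has just taken the last stone and therefore loses → W
n=1: L (sole option 0(W) is W)
n=2: W (go to 1, an L position)
n=3: L (sole option 2(W) is W)
n=4: W (go to 3, an L position)
n=5: W (go to 1, an L position)
From 5, the L positions reachable in one move are: 1.

Remove 4, leaving 1.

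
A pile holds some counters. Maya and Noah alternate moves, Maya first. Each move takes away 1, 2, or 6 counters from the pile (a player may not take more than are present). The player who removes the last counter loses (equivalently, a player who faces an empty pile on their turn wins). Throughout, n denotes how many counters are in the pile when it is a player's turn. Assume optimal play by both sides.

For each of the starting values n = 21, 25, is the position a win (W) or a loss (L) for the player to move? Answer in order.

Use the standard recursion: the mover wins at a terminal position; elsewhere, the mover wins exactly when some move hands the opponent an L position.
n=0: no move; the opponent has just taken the last counter and therefore loses → W
n=1: the only move is to 0(W), a W ⇒ L
n=2: can move to 1, which is L ⇒ W
n=3: can move to 1, which is L ⇒ W
n=4: moves to 3(W), 2(W); every one is W ⇒ L
n=5: can move to 4, which is L ⇒ W
n=6: can move to 4, which is L ⇒ W
n=7: can move to 1, which is L ⇒ W
n=8: moves to 7(W), 6(W), 2(W); every one is W ⇒ L
n=9: can move to 8, which is L ⇒ W
n=10: can move to 8, which is L ⇒ W
n=11: moves to 10(W), 9(W), 5(W); every one is W ⇒ L
n=12: can move to 11, which is L ⇒ W
n=13: can move to 11, which is L ⇒ W
n=14: can move to 8, which is L ⇒ W
n=15: moves to 14(W), 13(W), 9(W); every one is W ⇒ L
n=16: can move to 15, which is L ⇒ W
n=17: can move to 15, which is L ⇒ W
n=18: moves to 17(W), 16(W), 12(W); every one is W ⇒ L
n=19: can move to 18, which is L ⇒ W
n=20: can move to 18, which is L ⇒ W
n=21: can move to 15, which is L ⇒ W
n=22: moves to 21(W), 20(W), 16(W); every one is W ⇒ L
n=23: can move to 22, which is L ⇒ W
n=24: can move to 22, which is L ⇒ W
n=25: moves to 24(W), 23(W), 19(W); every one is W ⇒ L

21: W, 25: L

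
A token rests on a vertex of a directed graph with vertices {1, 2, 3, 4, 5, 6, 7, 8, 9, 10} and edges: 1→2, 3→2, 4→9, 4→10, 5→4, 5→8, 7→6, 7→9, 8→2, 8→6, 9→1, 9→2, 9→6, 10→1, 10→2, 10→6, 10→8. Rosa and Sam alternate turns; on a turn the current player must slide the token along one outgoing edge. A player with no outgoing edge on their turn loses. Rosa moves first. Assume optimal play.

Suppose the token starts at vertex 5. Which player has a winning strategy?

Work bottom-up. With no move the player to move loses. Otherwise the position is W if at least one move leads to an L position for the opponent, and L if every move leads to a W.
Every edge goes from a vertex to one that appears earlier in the order 6, 2, 8, 1, 10, 9, 4, 7, 5, 3, so processing vertices in that order labels each vertex after all of its successors.
6: no outgoing edge → L
2: no outgoing edge → L
8: →2(L), so W
1: →2(L), so W
10: →2(L), so W
9: →2(L), so W
4: →9(W), 10(W) — all W, so L
7: →6(L), so W
5: →4(L), so W
3: →2(L), so W
From 5 Rosa can move to 4, reaching an L position.

Rosa wins.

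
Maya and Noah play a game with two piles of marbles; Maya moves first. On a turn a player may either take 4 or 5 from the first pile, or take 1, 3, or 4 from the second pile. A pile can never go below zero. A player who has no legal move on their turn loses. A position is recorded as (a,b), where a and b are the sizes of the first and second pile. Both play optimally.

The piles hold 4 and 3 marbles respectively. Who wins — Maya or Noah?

Build the W/L table. Terminal = L. A non-terminal position is W if it has a move to some L; otherwise it is L.
No move ever increases a pile, so every position that can arise here has a ≤ 4 and b ≤ 3; it is enough to label the cells with 0 ≤ a ≤ 4 and 0 ≤ b ≤ 3.
Every move lowers a or b (never raises either), so fill the grid row by row in increasing a, and left to right within a row: each cell's successors are then already labelled.
      b=0  b=1  b=2  b=3
a=0:    L    W    L    W
a=1:    L    W    L    W
a=2:    L    W    L    W
a=3:    L    W    L    W
a=4:    W    L    W    L
Cells with no legal move (terminal, hence L): (0,0), (1,0), (2,0), (3,0).
The remaining L cells, each justified by listing all of its moves:
(0,2): L (sole option (0,1)(W) is W)
(1,2): L (sole option (1,1)(W) is W)
(2,2): L (sole option (2,1)(W) is W)
(3,2): L (sole option (3,1)(W) is W)
(4,1): L (options (0,1)(W), (4,0)(W) are all W)
(4,3): L (options (0,3)(W), (4,2)(W), (4,0)(W) are all W)
Every other cell has at least one move into one of the L cells above, so it is W.
Every move from (4,3) reaches a W position, so the mover loses.

Noah wins.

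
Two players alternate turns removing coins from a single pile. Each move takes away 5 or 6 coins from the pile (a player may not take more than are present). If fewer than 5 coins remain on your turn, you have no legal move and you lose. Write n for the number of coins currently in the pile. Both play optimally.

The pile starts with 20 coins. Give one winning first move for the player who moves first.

Remove 5, leaving 15.

Work bottom-up. With no move the player to move loses. Otherwise the position is W if at least one move leads to an L position for the opponent, and L if every move leads to a W.
n=0: no move → L
n=1: no move → L
n=2: no move → L
n=3: no move → L
n=4: no move → L
n=5: reaches L-position 0 → W
n=6: reaches L-position 1 → W
n=7: reaches L-position 2 → W
n=8: reaches L-position 3 → W
n=9: reaches L-position 4 → W
n=10: reaches L-position 4 → W
n=11: only reaches 6(W), 5(W), all W → L
n=12: only reaches 7(W), 6(W), all W → L
n=13: only reaches 8(W), 7(W), all W → L
n=14: only reaches 9(W), 8(W), all W → L
n=15: only reaches 10(W), 9(W), all W → L
n=16: reaches L-position 11 → W
n=17: reaches L-position 12 → W
n=18: reaches L-position 13 → W
n=19: reaches L-position 14 → W
n=20: reaches L-position 15 → W
From 20, the L positions reachable in one move are: 15, 14. Any move reaching one of these is winning.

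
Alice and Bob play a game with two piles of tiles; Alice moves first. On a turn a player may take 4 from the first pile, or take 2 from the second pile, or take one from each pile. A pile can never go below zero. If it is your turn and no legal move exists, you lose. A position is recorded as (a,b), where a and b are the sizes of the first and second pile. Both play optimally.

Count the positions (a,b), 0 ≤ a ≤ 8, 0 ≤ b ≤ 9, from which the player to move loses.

40

Positions with no move are L. A position that does have a move is losing for the player to move precisely when every available move leads to a winning position for the opponent. Fill in the labels:
Every move lowers a or b (never raises either), so fill the grid row by row in increasing a, and left to right within a row: each cell's successors are then already labelled.
      b=0  b=1  b=2  b=3  b=4  b=5  b=6  b=7  b=8  b=9
a=0:    L    L    W    W    L    L    W    W    L    L
a=1:    L    W    W    L    L    W    W    L    L    W
a=2:    L    W    W    L    W    W    L    L    W    W
a=3:    L    W    W    L    W    W    L    W    W    L
a=4:    W    W    L    L    W    W    L    W    W    W
a=5:    W    L    L    W    W    L    L    W    W    L
a=6:    W    L    W    W    L    L    W    W    L    L
a=7:    W    L    W    W    L    W    W    L    L    W
a=8:    L    L    W    W    L    W    W    L    W    W
Cells with no legal move (terminal, hence L): (0,0), (0,1), (1,0), (2,0), (3,0).
The remaining L cells, each justified by listing all of its moves:
(0,4): →(0,2)(W) only, which is W, so L
(0,5): →(0,3)(W) only, which is W, so L
(0,8): →(0,6)(W) only, which is W, so L
(0,9): →(0,7)(W) only, which is W, so L
(1,3): →(1,1)(W), (0,2)(W) — all W, so L
(1,4): →(1,2)(W), (0,3)(W) — all W, so L
(1,7): →(1,5)(W), (0,6)(W) — all W, so L
(1,8): →(1,6)(W), (0,7)(W) — all W, so L
(2,3): →(2,1)(W), (1,2)(W) — all W, so L
(2,6): →(2,4)(W), (1,5)(W) — all W, so L
(2,7): →(2,5)(W), (1,6)(W) — all W, so L
(3,3): →(3,1)(W), (2,2)(W) — all W, so L
(3,6): →(3,4)(W), (2,5)(W) — all W, so L
(3,9): →(3,7)(W), (2,8)(W) — all W, so L
(4,2): →(0,2)(W), (4,0)(W), (3,1)(W) — all W, so L
(4,3): →(0,3)(W), (4,1)(W), (3,2)(W) — all W, so L
(4,6): →(0,6)(W), (4,4)(W), (3,5)(W) — all W, so L
(5,1): →(1,1)(W), (4,0)(W) — all W, so L
(5,2): →(1,2)(W), (5,0)(W), (4,1)(W) — all W, so L
(5,5): →(1,5)(W), (5,3)(W), (4,4)(W) — all W, so L
(5,6): →(1,6)(W), (5,4)(W), (4,5)(W) — all W, so L
(5,9): →(1,9)(W), (5,7)(W), (4,8)(W) — all W, so L
(6,1): →(2,1)(W), (5,0)(W) — all W, so L
(6,4): →(2,4)(W), (6,2)(W), (5,3)(W) — all W, so L
(6,5): →(2,5)(W), (6,3)(W), (5,4)(W) — all W, so L
(6,8): →(2,8)(W), (6,6)(W), (5,7)(W) — all W, so L
(6,9): →(2,9)(W), (6,7)(W), (5,8)(W) — all W, so L
(7,1): →(3,1)(W), (6,0)(W) — all W, so L
(7,4): →(3,4)(W), (7,2)(W), (6,3)(W) — all W, so L
(7,7): →(3,7)(W), (7,5)(W), (6,6)(W) — all W, so L
(7,8): →(3,8)(W), (7,6)(W), (6,7)(W) — all W, so L
(8,0): →(4,0)(W) only, which is W, so L
(8,1): →(4,1)(W), (7,0)(W) — all W, so L
(8,4): →(4,4)(W), (8,2)(W), (7,3)(W) — all W, so L
(8,7): →(4,7)(W), (8,5)(W), (7,6)(W) — all W, so L
Every other cell has at least one move into one of the L cells above, so it is W.
L cells per row: a=0: 6, a=1: 5, a=2: 4, a=3: 4, a=4: 3, a=5: 5, a=6: 5, a=7: 4, a=8: 4; total 40.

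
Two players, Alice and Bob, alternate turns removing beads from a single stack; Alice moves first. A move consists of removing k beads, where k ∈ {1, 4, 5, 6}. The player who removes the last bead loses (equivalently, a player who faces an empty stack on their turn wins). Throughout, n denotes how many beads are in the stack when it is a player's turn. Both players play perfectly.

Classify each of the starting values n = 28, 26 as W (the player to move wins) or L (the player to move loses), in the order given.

Positions with no move are W. A position that does have a move is losing for the player to move precisely when every available move leads to a winning position for the opponent. Fill in the labels:
n=0: no move; the opponent has just taken the last bead and therefore loses → W
n=1: L (sole option 0(W) is W)
n=2: W (go to 1, an L position)
n=3: L (sole option 2(W) is W)
n=4: W (go to 3, an L position)
n=5: W (go to 1, an L position)
n=6: W (go to 1, an L position)
n=7: W (go to 3, an L position)
n=8: W (go to 3, an L position)
n=9: W (go to 3, an L position)
n=10: L (options 9(W), 6(W), 5(W), 4(W) are all W)
n=11: W (go to 10, an L position)
n=12: L (options 11(W), 8(W), 7(W), 6(W) are all W)
n=13: W (go to 12, an L position)
n=14: W (go to 10, an L position)
n=15: W (go to 10, an L position)
n=16: W (go to 12, an L position)
n=17: W (go to 12, an L position)
n=18: W (go to 12, an L position)
n=19: L (options 18(W), 15(W), 14(W), 13(W) are all W)
n=20: W (go to 19, an L position)
n=21: L (options 20(W), 17(W), 16(W), 15(W) are all W)
n=22: W (go to 21, an L position)
n=23: W (go to 19, an L position)
n=24: W (go to 19, an L position)
n=25: W (go to 21, an L position)
n=26: W (go to 21, an L position)
n=27: W (go to 21, an L position)
n=28: L (options 27(W), 24(W), 23(W), 22(W) are all W)

28: L, 26: W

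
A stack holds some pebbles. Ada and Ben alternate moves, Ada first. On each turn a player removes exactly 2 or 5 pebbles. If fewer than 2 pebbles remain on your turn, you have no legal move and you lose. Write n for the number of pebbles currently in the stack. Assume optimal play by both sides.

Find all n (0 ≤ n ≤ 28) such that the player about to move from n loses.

Positions with no move are L. A position that does have a move is losing for the player to move precisely when every available move leads to a winning position for the opponent. Fill in the labels:
n=0: no move → L
n=1: no move → L
n=2: W (go to 0, an L position)
n=3: W (go to 1, an L position)
n=4: L (sole option 2(W) is W)
n=5: W (go to 0, an L position)
n=6: W (go to 4, an L position)
n=7: L (options 5(W), 2(W) are all W)
n=8: L (options 6(W), 3(W) are all W)
n=9: W (go to 7, an L position)
n=10: W (go to 8, an L position)
n=11: L (options 9(W), 6(W) are all W)
n=12: W (go to 7, an L position)
n=13: W (go to 11, an L position)
n=14: L (options 12(W), 9(W) are all W)
n=15: L (options 13(W), 10(W) are all W)
n=16: W (go to 14, an L position)
n=17: W (go to 15, an L position)
n=18: L (options 16(W), 13(W) are all W)
n=19: W (go to 14, an L position)
n=20: W (go to 18, an L position)
n=21: L (options 19(W), 16(W) are all W)
n=22: L (options 20(W), 17(W) are all W)
n=23: W (go to 21, an L position)
n=24: W (go to 22, an L position)
n=25: L (options 23(W), 20(W) are all W)
n=26: W (go to 21, an L position)
n=27: W (go to 25, an L position)
n=28: L (options 26(W), 23(W) are all W)
The losing starting values of n are exactly the entries labelled L in this table (13 of them).

0, 1, 4, 7, 8, 11, 14, 15, 18, 21, 22, 25, 28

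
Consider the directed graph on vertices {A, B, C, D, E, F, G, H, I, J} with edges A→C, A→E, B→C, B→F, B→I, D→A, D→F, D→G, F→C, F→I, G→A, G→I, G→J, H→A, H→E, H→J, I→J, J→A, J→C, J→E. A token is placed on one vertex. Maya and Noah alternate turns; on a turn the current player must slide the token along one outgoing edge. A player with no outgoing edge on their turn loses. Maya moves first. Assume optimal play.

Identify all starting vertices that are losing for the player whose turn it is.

Build the W/L table. Terminal = L. A non-terminal position is W if it has a move to some L; otherwise it is L.
Every edge goes from a vertex to one that appears earlier in the order E, C, A, J, I, F, G, D, H, B, so processing vertices in that order labels each vertex after all of its successors.
E: no outgoing edge → L
C: no outgoing edge → L
A: reaches L-position C → W
J: reaches L-position C → W
I: only reaches J(W), which is W → L
F: reaches L-position I → W
G: reaches L-position I → W
D: only reaches G(W), F(W), A(W), all W → L
H: reaches L-position E → W
B: reaches L-position I → W
Reading off the rows marked L gives the requested list; there are 4 such vertices.

C, D, E, I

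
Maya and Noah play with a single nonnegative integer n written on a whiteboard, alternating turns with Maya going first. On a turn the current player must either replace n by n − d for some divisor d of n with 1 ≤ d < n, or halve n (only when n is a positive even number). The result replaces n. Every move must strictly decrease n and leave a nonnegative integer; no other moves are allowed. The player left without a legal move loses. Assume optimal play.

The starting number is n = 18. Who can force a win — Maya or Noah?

Classify positions by backward induction: terminal positions (no move available) are L. From any other position, the mover wins iff some move reaches an L.
n=0: no move → L
n=1: no move → L
n=2: W (go to 1, an L position)
n=3: L (sole option 2(W) is W)
n=4: W (go to 3, an L position)
n=5: L (sole option 4(W) is W)
n=6: W (go to 3, an L position)
n=7: L (sole option 6(W) is W)
n=8: W (go to 7, an L position)
n=9: L (options 6(W), 8(W) are all W)
n=10: W (go to 5, an L position)
n=11: L (sole option 10(W) is W)
n=12: W (go to 9, an L position)
n=13: L (sole option 12(W) is W)
n=14: W (go to 7, an L position)
n=15: L (options 10(W), 12(W), 14(W) are all W)
n=16: W (go to 15, an L position)
n=17: L (sole option 16(W) is W)
n=18: W (go to 9, an L position)
From 18 Maya can move to 9, reaching an L position.

Maya wins.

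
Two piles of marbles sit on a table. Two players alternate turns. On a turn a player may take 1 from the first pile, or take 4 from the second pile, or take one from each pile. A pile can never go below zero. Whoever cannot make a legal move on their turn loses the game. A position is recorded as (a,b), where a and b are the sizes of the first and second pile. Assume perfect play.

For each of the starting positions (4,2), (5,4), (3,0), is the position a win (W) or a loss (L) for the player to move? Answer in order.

(4,2): L, (5,4): W, (3,0): W

Compute win/loss labels from the base case upward. A position with no move is L. Any other position is W if it can reach an L in one move, else L.
No move ever increases a pile, so every position that can arise here has a ≤ 5 and b ≤ 4; it is enough to label the cells with 0 ≤ a ≤ 5 and 0 ≤ b ≤ 4.
Every move lowers a or b (never raises either), so fill the grid row by row in increasing a, and left to right within a row: each cell's successors are then already labelled.
      b=0  b=1  b=2  b=3  b=4
a=0:    L    L    L    L    W
a=1:    W    W    W    W    W
a=2:    L    L    L    L    W
a=3:    W    W    W    W    W
a=4:    L    L    L    L    W
a=5:    W    W    W    W    W
Cells with no legal move (terminal, hence L): (0,0), (0,1), (0,2), (0,3).
The remaining L cells, each justified by listing all of its moves:
(2,0): →(1,0)(W) only, which is W, so L
(2,1): →(1,1)(W), (1,0)(W) — all W, so L
(2,2): →(1,2)(W), (1,1)(W) — all W, so L
(2,3): →(1,3)(W), (1,2)(W) — all W, so L
(4,0): →(3,0)(W) only, which is W, so L
(4,1): →(3,1)(W), (3,0)(W) — all W, so L
(4,2): →(3,2)(W), (3,1)(W) — all W, so L
(4,3): →(3,3)(W), (3,2)(W) — all W, so L
Every other cell has at least one move into one of the L cells above, so it is W.
(4,2): one of the L cells justified above, so L
(5,4): the move to (4,3) reaches an L cell, so W
(3,0): the move to (2,0) reaches an L cell, so W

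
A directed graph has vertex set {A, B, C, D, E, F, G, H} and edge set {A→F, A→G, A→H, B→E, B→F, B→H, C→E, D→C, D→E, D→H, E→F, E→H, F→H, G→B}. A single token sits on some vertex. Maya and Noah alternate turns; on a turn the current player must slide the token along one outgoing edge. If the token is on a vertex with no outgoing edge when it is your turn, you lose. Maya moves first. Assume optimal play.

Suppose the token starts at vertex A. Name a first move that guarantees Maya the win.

Compute win/loss labels from the base case upward. A position with no move is L. Any other position is W if it can reach an L in one move, else L.
Every edge goes from a vertex to one that appears earlier in the order H, F, E, C, B, D, G, A, so processing vertices in that order labels each vertex after all of its successors.
H: no outgoing edge → L
F: can move to H, which is L ⇒ W
E: can move to H, which is L ⇒ W
C: the only move is to E(W), a W ⇒ L
B: can move to H, which is L ⇒ W
D: can move to C, which is L ⇒ W
G: the only move is to B(W), a W ⇒ L
A: can move to G, which is L ⇒ W
From A, the L positions reachable in one move are: G, H. Any move reaching one of these is winning.

Move to G.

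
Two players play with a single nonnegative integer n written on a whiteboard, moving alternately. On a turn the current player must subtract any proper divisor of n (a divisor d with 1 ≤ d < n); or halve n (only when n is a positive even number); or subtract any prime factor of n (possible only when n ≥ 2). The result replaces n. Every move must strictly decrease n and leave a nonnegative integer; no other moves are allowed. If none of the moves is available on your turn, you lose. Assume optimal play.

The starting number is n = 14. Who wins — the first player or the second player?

The second player wins.

Compute win/loss labels from the base case upward. A position with no move is L. Any other position is W if it can reach an L in one move, else L.
n=0: no move → L
n=1: no move → L
n=2: →0(L), so W
n=3: →0(L), so W
n=4: →2(W), 3(W) — all W, so L
n=5: →0(L), so W
n=6: →4(L), so W
n=7: →0(L), so W
n=8: →4(L), so W
n=9: →6(W), 8(W) — all W, so L
n=10: →9(L), so W
n=11: →0(L), so W
n=12: →9(L), so W
n=13: →0(L), so W
n=14: →7(W), 12(W), 13(W) — all W, so L
Every move from 14 reaches a W position, so the mover loses.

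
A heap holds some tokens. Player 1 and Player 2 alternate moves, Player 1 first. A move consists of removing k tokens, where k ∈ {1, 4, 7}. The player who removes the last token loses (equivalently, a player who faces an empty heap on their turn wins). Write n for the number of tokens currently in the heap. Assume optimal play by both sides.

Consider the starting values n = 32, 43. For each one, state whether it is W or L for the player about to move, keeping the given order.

32: W, 43: L

Use the standard recursion: the mover wins at a terminal position; elsewhere, the mover wins exactly when some move hands the opponent an L position.
n=0: no move; the opponent has just taken the last token and therefore loses → W
n=1: the only move is to 0(W), a W ⇒ L
n=2: can move to 1, which is L ⇒ W
n=3: the only move is to 2(W), a W ⇒ L
n=4: can move to 3, which is L ⇒ W
n=5: can move to 1, which is L ⇒ W
n=6: moves to 5(W), 2(W); every one is W ⇒ L
n=7: can move to 6, which is L ⇒ W
n=8: can move to 1, which is L ⇒ W
n=9: moves to 8(W), 5(W), 2(W); every one is W ⇒ L
n=10: can move to 9, which is L ⇒ W
n=11: moves to 10(W), 7(W), 4(W); every one is W ⇒ L
n=12: can move to 11, which is L ⇒ W
n=13: can move to 9, which is L ⇒ W
n=14: moves to 13(W), 10(W), 7(W); every one is W ⇒ L
n=15: can move to 14, which is L ⇒ W
n=16: can move to 9, which is L ⇒ W
n=17: moves to 16(W), 13(W), 10(W); every one is W ⇒ L
n=18: can move to 17, which is L ⇒ W
n=19: moves to 18(W), 15(W), 12(W); every one is W ⇒ L
n=20: can move to 19, which is L ⇒ W
n=21: can move to 17, which is L ⇒ W
n=22: moves to 21(W), 18(W), 15(W); every one is W ⇒ L
n=23: can move to 22, which is L ⇒ W
n=24: can move to 17, which is L ⇒ W
n=25: moves to 24(W), 21(W), 18(W); every one is W ⇒ L
n=26: can move to 25, which is L ⇒ W
n=27: moves to 26(W), 23(W), 20(W); every one is W ⇒ L
n=28: can move to 27, which is L ⇒ W
n=29: can move to 25, which is L ⇒ W
n=30: moves to 29(W), 26(W), 23(W); every one is W ⇒ L
n=31: can move to 30, which is L ⇒ W
n=32: can move to 25, which is L ⇒ W
n=33: moves to 32(W), 29(W), 26(W); every one is W ⇒ L
n=34: can move to 33, which is L ⇒ W
n=35: moves to 34(W), 31(W), 28(W); every one is W ⇒ L
n=36: can move to 35, which is L ⇒ W
n=37: can move to 33, which is L ⇒ W
n=38: moves to 37(W), 34(W), 31(W); every one is W ⇒ L
n=39: can move to 38, which is L ⇒ W
n=40: can move to 33, which is L ⇒ W
n=41: moves to 40(W), 37(W), 34(W); every one is W ⇒ L
n=42: can move to 41, which is L ⇒ W
n=43: moves to 42(W), 39(W), 36(W); every one is W ⇒ L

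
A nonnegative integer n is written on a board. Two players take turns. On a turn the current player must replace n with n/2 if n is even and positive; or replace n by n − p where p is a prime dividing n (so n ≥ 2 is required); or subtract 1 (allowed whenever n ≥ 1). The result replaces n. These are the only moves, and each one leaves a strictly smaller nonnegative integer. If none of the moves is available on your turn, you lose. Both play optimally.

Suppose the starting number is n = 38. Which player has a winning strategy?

The second player wins.

Positions with no move are L. A position that does have a move is losing for the player to move precisely when every available move leads to a winning position for the opponent. Fill in the labels:
n=0: no move → L
n=1: can move to 0, which is L ⇒ W
n=2: can move to 0, which is L ⇒ W
n=3: can move to 0, which is L ⇒ W
n=4: moves to 2(W), 3(W); every one is W ⇒ L
n=5: can move to 0, which is L ⇒ W
n=6: can move to 4, which is L ⇒ W
n=7: can move to 0, which is L ⇒ W
n=8: can move to 4, which is L ⇒ W
n=9: moves to 6(W), 8(W); every one is W ⇒ L
n=10: can move to 9, which is L ⇒ W
n=11: can move to 0, which is L ⇒ W
n=12: can move to 9, which is L ⇒ W
n=13: can move to 0, which is L ⇒ W
n=14: moves to 7(W), 12(W), 13(W); every one is W ⇒ L
n=15: can move to 14, which is L ⇒ W
n=16: can move to 14, which is L ⇒ W
n=17: can move to 0, which is L ⇒ W
n=18: can move to 9, which is L ⇒ W
n=19: can move to 0, which is L ⇒ W
n=20: moves to 10(W), 15(W), 18(W), 19(W); every one is W ⇒ L
n=21: can move to 14, which is L ⇒ W
n=22: can move to 20, which is L ⇒ W
n=23: can move to 0, which is L ⇒ W
n=24: moves to 12(W), 21(W), 22(W), 23(W); every one is W ⇒ L
n=25: can move to 20, which is L ⇒ W
n=26: can move to 24, which is L ⇒ W
n=27: can move to 24, which is L ⇒ W
n=28: can move to 14, which is L ⇒ W
n=29: can move to 0, which is L ⇒ W
n=30: moves to 15(W), 25(W), 27(W), 28(W), 29(W); every one is W ⇒ L
n=31: can move to 0, which is L ⇒ W
n=32: can move to 30, which is L ⇒ W
n=33: can move to 30, which is L ⇒ W
n=34: moves to 17(W), 32(W), 33(W); every one is W ⇒ L
n=35: can move to 30, which is L ⇒ W
n=36: can move to 34, which is L ⇒ W
n=37: can move to 0, which is L ⇒ W
n=38: moves to 19(W), 36(W), 37(W); every one is W ⇒ L
The starting position 38 is L: whatever the player to move does, the opponent receives a W position.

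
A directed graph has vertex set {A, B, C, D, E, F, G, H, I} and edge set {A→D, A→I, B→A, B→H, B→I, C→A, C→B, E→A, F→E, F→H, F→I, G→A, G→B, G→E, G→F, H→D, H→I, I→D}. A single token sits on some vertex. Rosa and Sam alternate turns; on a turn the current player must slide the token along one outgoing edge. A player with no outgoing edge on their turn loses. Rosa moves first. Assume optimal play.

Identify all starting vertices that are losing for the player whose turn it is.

B, D, E

Compute win/loss labels from the base case upward. A position with no move is L. Any other position is W if it can reach an L in one move, else L.
Every edge goes from a vertex to one that appears earlier in the order D, I, A, H, B, E, F, G, C, so processing vertices in that order labels each vertex after all of its successors.
D: no outgoing edge → L
I: can move to D, which is L ⇒ W
A: can move to D, which is L ⇒ W
H: can move to D, which is L ⇒ W
B: moves to H(W), A(W), I(W); every one is W ⇒ L
E: the only move is to A(W), a W ⇒ L
F: can move to E, which is L ⇒ W
G: can move to E, which is L ⇒ W
C: can move to B, which is L ⇒ W
The losing starting vertices are exactly the entries labelled L in this table (3 of them).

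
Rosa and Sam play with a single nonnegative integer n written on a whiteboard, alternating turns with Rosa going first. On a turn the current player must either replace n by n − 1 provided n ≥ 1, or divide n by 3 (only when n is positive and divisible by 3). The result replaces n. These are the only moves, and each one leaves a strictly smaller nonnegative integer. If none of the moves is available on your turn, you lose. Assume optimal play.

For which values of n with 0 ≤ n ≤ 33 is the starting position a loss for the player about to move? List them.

0, 2, 4, 7, 9, 11, 13, 15, 17, 19, 22, 24, 26, 28, 30, 32

Compute win/loss labels from the base case upward. A position with no move is L. Any other position is W if it can reach an L in one move, else L.
n=0: no move → L
n=1: reaches L-position 0 → W
n=2: only reaches 1(W), which is W → L
n=3: reaches L-position 2 → W
n=4: only reaches 3(W), which is W → L
n=5: reaches L-position 4 → W
n=6: reaches L-position 2 → W
n=7: only reaches 6(W), which is W → L
n=8: reaches L-position 7 → W
n=9: only reaches 3(W), 8(W), all W → L
n=10: reaches L-position 9 → W
n=11: only reaches 10(W), which is W → L
n=12: reaches L-position 4 → W
n=13: only reaches 12(W), which is W → L
n=14: reaches L-position 13 → W
n=15: only reaches 5(W), 14(W), all W → L
n=16: reaches L-position 15 → W
n=17: only reaches 16(W), which is W → L
n=18: reaches L-position 17 → W
n=19: only reaches 18(W), which is W → L
n=20: reaches L-position 19 → W
n=21: reaches L-position 7 → W
n=22: only reaches 21(W), which is W → L
n=23: reaches L-position 22 → W
n=24: only reaches 8(W), 23(W), all W → L
n=25: reaches L-position 24 → W
n=26: only reaches 25(W), which is W → L
n=27: reaches L-position 9 → W
n=28: only reaches 27(W), which is W → L
n=29: reaches L-position 28 → W
n=30: only reaches 10(W), 29(W), all W → L
n=31: reaches L-position 30 → W
n=32: only reaches 31(W), which is W → L
n=33: reaches L-position 11 → W
Reading off the rows marked L gives the requested list; there are 16 such values of n.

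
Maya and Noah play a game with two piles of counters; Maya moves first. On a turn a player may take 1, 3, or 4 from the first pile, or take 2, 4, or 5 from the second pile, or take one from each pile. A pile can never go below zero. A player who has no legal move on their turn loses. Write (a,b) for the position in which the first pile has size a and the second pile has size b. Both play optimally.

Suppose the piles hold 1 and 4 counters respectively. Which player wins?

Classify positions by backward induction: terminal positions (no move available) are L. From any other position, the mover wins iff some move reaches an L.
No move ever increases a pile, so every position that can arise here has a ≤ 1 and b ≤ 4; it is enough to label the cells with 0 ≤ a ≤ 1 and 0 ≤ b ≤ 4.
Every move lowers a or b (never raises either), so fill the grid row by row in increasing a, and left to right within a row: each cell's successors are then already labelled.
      b=0  b=1  b=2  b=3  b=4
a=0:    L    L    W    W    W
a=1:    W    W    W    L    L
Cells with no legal move (terminal, hence L): (0,0), (0,1).
The remaining L cells, each justified by listing all of its moves:
(1,3): moves to (0,3)(W), (1,1)(W), (0,2)(W); every one is W ⇒ L
(1,4): moves to (0,4)(W), (1,2)(W), (1,0)(W), (0,3)(W); every one is W ⇒ L
Every other cell has at least one move into one of the L cells above, so it is W.
The starting position (1,4) is L: whatever Maya does, the opponent receives a W position.

Noah wins.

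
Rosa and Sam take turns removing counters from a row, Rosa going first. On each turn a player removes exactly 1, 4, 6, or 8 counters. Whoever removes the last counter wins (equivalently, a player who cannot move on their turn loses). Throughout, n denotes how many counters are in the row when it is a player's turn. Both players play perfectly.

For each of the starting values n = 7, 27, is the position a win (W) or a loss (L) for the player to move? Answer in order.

7: L, 27: W

Compute win/loss labels from the base case upward. A position with no move is L. Any other position is W if it can reach an L in one move, else L.
n=0: no move → L
n=1: →0(L), so W
n=2: →1(W) only, which is W, so L
n=3: →2(L), so W
n=4: →0(L), so W
n=5: →4(W), 1(W) — all W, so L
n=6: →5(L), so W
n=7: →6(W), 3(W), 1(W) — all W, so L
n=8: →7(L), so W
n=9: →5(L), so W
n=10: →2(L), so W
n=11: →7(L), so W
n=12: →11(W), 8(W), 6(W), 4(W) — all W, so L
n=13: →12(L), so W
n=14: →13(W), 10(W), 8(W), 6(W) — all W, so L
n=15: →14(L), so W
n=16: →12(L), so W
n=17: →16(W), 13(W), 11(W), 9(W) — all W, so L
n=18: →17(L), so W
n=19: →18(W), 15(W), 13(W), 11(W) — all W, so L
n=20: →19(L), so W
n=21: →17(L), so W
n=22: →14(L), so W
n=23: →19(L), so W
n=24: →23(W), 20(W), 18(W), 16(W) — all W, so L
n=25: →24(L), so W
n=26: →25(W), 22(W), 20(W), 18(W) — all W, so L
n=27: →26(L), so W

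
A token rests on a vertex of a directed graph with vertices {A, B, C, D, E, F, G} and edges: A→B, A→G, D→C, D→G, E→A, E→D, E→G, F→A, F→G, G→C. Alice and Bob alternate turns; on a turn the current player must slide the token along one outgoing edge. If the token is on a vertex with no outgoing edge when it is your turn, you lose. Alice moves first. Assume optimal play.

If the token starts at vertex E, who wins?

Classify positions by backward induction: terminal positions (no move available) are L. From any other position, the mover wins iff some move reaches an L.
Every edge goes from a vertex to one that appears earlier in the order B, C, G, D, A, E, F, so processing vertices in that order labels each vertex after all of its successors.
B: no outgoing edge → L
C: no outgoing edge → L
G: reaches L-position C → W
D: reaches L-position C → W
A: reaches L-position B → W
E: only reaches A(W), D(W), G(W), all W → L
F: only reaches A(W), G(W), all W → L
The starting position E is L: whatever Alice does, the opponent receives a W position.

Bob wins.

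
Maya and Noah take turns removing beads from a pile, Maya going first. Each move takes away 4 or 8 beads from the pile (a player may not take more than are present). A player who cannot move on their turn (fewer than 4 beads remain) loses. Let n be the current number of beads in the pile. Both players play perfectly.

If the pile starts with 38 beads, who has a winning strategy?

Work bottom-up. With no move the player to move loses. Otherwise the position is W if at least one move leads to an L position for the opponent, and L if every move leads to a W.
n=0: no move → L
n=1: no move → L
n=2: no move → L
n=3: no move → L
n=4: can move to 0, which is L ⇒ W
n=5: can move to 1, which is L ⇒ W
n=6: can move to 2, which is L ⇒ W
n=7: can move to 3, which is L ⇒ W
n=8: can move to 0, which is L ⇒ W
n=9: can move to 1, which is L ⇒ W
n=10: can move to 2, which is L ⇒ W
n=11: can move to 3, which is L ⇒ W
n=12: moves to 8(W), 4(W); every one is W ⇒ L
n=13: moves to 9(W), 5(W); every one is W ⇒ L
n=14: moves to 10(W), 6(W); every one is W ⇒ L
n=15: moves to 11(W), 7(W); every one is W ⇒ L
n=16: can move to 12, which is L ⇒ W
n=17: can move to 13, which is L ⇒ W
n=18: can move to 14, which is L ⇒ W
n=19: can move to 15, which is L ⇒ W
n=20: can move to 12, which is L ⇒ W
n=21: can move to 13, which is L ⇒ W
n=22: can move to 14, which is L ⇒ W
n=23: can move to 15, which is L ⇒ W
n=24: moves to 20(W), 16(W); every one is W ⇒ L
n=25: moves to 21(W), 17(W); every one is W ⇒ L
n=26: moves to 22(W), 18(W); every one is W ⇒ L
n=27: moves to 23(W), 19(W); every one is W ⇒ L
n=28: can move to 24, which is L ⇒ W
n=29: can move to 25, which is L ⇒ W
n=30: can move to 26, which is L ⇒ W
n=31: can move to 27, which is L ⇒ W
n=32: can move to 24, which is L ⇒ W
n=33: can move to 25, which is L ⇒ W
n=34: can move to 26, which is L ⇒ W
n=35: can move to 27, which is L ⇒ W
n=36: moves to 32(W), 28(W); every one is W ⇒ L
n=37: moves to 33(W), 29(W); every one is W ⇒ L
n=38: moves to 34(W), 30(W); every one is W ⇒ L
Every move from 38 reaches a W position, so the mover loses.

Noah wins.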